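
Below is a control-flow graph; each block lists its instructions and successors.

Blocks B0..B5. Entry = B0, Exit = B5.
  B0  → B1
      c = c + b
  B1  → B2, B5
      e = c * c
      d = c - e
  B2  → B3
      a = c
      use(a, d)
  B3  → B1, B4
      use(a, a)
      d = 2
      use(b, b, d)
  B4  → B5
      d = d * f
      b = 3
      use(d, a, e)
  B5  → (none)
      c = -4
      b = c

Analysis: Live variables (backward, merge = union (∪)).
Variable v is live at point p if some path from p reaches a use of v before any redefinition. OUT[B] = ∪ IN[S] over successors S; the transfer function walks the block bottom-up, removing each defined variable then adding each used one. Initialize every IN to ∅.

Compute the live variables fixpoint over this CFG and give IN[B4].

Answer: {a, d, e, f}

Trace:
Converged values:
  B0:  IN={b, c, f}  OUT={b, c, f}
  B1:  IN={b, c, f}  OUT={b, c, d, e, f}
  B2:  IN={b, c, d, e, f}  OUT={a, b, c, e, f}
  B3:  IN={a, b, c, e, f}  OUT={a, b, c, d, e, f}
  B4:  IN={a, d, e, f}  OUT={}
  B5:  IN={}  OUT={}

Merge at B4: OUT[B4] = IN[B5] = {}
Applying B4's transfer function to that OUT value gives IN[B4] (row B4 above).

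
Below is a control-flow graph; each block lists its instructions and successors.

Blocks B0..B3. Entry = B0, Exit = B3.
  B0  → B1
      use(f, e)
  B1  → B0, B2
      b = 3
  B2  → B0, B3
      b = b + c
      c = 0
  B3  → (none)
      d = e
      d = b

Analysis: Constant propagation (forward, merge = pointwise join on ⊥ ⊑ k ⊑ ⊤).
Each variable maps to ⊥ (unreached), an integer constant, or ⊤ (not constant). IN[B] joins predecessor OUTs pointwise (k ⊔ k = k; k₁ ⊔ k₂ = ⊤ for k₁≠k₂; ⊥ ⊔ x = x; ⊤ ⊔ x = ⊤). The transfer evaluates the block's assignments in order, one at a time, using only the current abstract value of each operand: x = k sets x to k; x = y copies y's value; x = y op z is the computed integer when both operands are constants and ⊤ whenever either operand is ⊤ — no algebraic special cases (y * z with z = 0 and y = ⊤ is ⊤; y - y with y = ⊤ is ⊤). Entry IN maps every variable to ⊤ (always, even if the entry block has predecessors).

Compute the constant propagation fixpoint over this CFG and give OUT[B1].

Per-block solution:
  B0: | IN=(all ⊤) | OUT=(all ⊤)
  B1: | IN=(all ⊤) | OUT={b:3; rest ⊤}
  B2: | IN={b:3; rest ⊤} | OUT={c:0; rest ⊤}
  B3: | IN={c:0; rest ⊤} | OUT={c:0; rest ⊤}

Merge at B1: IN[B1] = OUT[B0] = {a: ⊤, b: ⊤, c: ⊤, d: ⊤, e: ⊤, f: ⊤}
Applying B1's transfer function to that IN value gives OUT[B1] (row B1 above).

Answer: {a: ⊤, b: 3, c: ⊤, d: ⊤, e: ⊤, f: ⊤}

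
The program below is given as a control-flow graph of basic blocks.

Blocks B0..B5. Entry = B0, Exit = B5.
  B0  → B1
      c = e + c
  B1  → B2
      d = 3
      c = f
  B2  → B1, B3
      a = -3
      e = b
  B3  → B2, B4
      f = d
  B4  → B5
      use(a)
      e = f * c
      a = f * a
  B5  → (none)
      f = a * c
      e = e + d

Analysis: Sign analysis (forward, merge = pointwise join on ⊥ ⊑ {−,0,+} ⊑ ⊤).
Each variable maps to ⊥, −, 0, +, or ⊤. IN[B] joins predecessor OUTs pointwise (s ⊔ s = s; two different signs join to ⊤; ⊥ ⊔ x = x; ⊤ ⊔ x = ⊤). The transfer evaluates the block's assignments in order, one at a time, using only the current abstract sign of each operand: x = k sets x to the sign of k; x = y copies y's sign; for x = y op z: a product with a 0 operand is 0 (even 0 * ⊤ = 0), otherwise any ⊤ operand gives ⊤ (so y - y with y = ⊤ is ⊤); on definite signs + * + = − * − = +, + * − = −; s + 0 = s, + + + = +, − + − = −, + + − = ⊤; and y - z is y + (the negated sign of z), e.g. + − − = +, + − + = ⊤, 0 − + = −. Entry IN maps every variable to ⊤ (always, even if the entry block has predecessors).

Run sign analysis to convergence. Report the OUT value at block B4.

Converged values:
  B0:   IN=(all ⊤)   OUT=(all ⊤)
  B1:   IN=(all ⊤)   OUT={d:+; rest ⊤}
  B2:   IN={d:+; rest ⊤}   OUT={a:-, d:+; rest ⊤}
  B3:   IN={a:-, d:+; rest ⊤}   OUT={a:-, d:+, f:+; rest ⊤}
  B4:   IN={a:-, d:+, f:+; rest ⊤}   OUT={a:-, d:+, f:+; rest ⊤}
  B5:   IN={a:-, d:+, f:+; rest ⊤}   OUT={a:-, d:+; rest ⊤}

Merge at B4: IN[B4] = OUT[B3] = {a: -, b: ⊤, c: ⊤, d: +, e: ⊤, f: +}
Applying B4's transfer function to that IN value gives OUT[B4] (row B4 above).

Answer: {a: -, b: ⊤, c: ⊤, d: +, e: ⊤, f: +}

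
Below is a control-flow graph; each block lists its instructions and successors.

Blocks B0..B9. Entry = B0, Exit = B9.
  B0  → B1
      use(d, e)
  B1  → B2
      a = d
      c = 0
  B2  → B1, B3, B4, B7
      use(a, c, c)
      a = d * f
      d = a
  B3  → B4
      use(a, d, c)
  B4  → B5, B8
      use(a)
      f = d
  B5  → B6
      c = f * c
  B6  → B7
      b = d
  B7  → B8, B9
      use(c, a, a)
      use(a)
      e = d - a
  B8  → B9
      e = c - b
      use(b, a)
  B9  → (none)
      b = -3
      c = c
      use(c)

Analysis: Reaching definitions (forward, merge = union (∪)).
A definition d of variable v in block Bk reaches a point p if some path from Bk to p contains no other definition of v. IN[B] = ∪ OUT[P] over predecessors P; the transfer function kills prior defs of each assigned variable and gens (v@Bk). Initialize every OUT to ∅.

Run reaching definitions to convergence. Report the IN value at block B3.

Answer: {a@B2, c@B1, d@B2}

Working:
Converged values:
  B0:  IN={}  OUT={}
  B1:  IN={a@B2, c@B1, d@B2}  OUT={a@B1, c@B1, d@B2}
  B2:  IN={a@B1, c@B1, d@B2}  OUT={a@B2, c@B1, d@B2}
  B3:  IN={a@B2, c@B1, d@B2}  OUT={a@B2, c@B1, d@B2}
  B4:  IN={a@B2, c@B1, d@B2}  OUT={a@B2, c@B1, d@B2, f@B4}
  B5:  IN={a@B2, c@B1, d@B2, f@B4}  OUT={a@B2, c@B5, d@B2, f@B4}
  B6:  IN={a@B2, c@B5, d@B2, f@B4}  OUT={a@B2, b@B6, c@B5, d@B2, f@B4}
  B7:  IN={a@B2, b@B6, c@B1, c@B5, d@B2, f@B4}  OUT={a@B2, b@B6, c@B1, c@B5, d@B2, e@B7, f@B4}
  B8:  IN={a@B2, b@B6, c@B1, c@B5, d@B2, e@B7, f@B4}  OUT={a@B2, b@B6, c@B1, c@B5, d@B2, e@B8, f@B4}
  B9:  IN={a@B2, b@B6, c@B1, c@B5, d@B2, e@B7, e@B8, f@B4}  OUT={a@B2, b@B9, c@B9, d@B2, e@B7, e@B8, f@B4}

Merge at B3: IN[B3] = OUT[B2] = {a@B2, c@B1, d@B2}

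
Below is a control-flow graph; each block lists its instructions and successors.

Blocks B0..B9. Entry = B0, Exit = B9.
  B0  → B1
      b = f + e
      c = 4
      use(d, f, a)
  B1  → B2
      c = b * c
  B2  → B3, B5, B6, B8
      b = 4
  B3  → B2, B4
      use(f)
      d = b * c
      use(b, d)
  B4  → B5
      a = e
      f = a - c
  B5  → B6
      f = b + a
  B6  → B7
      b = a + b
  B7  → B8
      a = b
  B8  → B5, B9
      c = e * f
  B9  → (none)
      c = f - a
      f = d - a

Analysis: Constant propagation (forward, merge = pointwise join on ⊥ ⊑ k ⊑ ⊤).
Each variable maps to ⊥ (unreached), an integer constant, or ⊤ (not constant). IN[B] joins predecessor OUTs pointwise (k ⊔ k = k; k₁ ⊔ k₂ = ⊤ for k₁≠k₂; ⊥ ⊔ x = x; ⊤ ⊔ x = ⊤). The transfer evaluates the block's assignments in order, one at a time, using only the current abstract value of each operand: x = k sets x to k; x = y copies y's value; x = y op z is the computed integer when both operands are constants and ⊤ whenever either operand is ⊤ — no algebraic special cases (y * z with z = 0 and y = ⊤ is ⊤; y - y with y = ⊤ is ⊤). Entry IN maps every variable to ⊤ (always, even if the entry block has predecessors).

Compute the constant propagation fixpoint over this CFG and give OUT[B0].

Fixpoint table:
  B0:   IN=(all ⊤)   OUT={c:4; rest ⊤}
  B1:   IN={c:4; rest ⊤}   OUT=(all ⊤)
  B2:   IN=(all ⊤)   OUT={b:4; rest ⊤}
  B3:   IN={b:4; rest ⊤}   OUT={b:4; rest ⊤}
  B4:   IN={b:4; rest ⊤}   OUT={b:4; rest ⊤}
  B5:   IN=(all ⊤)   OUT=(all ⊤)
  B6:   IN=(all ⊤)   OUT=(all ⊤)
  B7:   IN=(all ⊤)   OUT=(all ⊤)
  B8:   IN=(all ⊤)   OUT=(all ⊤)
  B9:   IN=(all ⊤)   OUT=(all ⊤)

B0 is the boundary node: IN[B0] = {a: ⊤, b: ⊤, c: ⊤, d: ⊤, e: ⊤, f: ⊤}
Applying B0's transfer function to that IN value gives OUT[B0] (row B0 above).

Answer: {a: ⊤, b: ⊤, c: 4, d: ⊤, e: ⊤, f: ⊤}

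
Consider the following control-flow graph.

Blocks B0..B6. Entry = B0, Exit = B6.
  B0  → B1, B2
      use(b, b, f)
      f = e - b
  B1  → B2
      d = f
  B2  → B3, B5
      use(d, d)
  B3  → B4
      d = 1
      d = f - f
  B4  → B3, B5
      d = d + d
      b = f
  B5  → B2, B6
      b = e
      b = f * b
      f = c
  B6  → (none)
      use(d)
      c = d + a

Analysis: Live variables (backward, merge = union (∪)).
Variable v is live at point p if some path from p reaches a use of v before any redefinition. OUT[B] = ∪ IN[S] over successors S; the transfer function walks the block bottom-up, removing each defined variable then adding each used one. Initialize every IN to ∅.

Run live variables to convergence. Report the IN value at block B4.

Fixpoint table:
  B0:   IN={a, b, c, d, e, f}   OUT={a, c, d, e, f}
  B1:   IN={a, c, e, f}   OUT={a, c, d, e, f}
  B2:   IN={a, c, d, e, f}   OUT={a, c, d, e, f}
  B3:   IN={a, c, e, f}   OUT={a, c, d, e, f}
  B4:   IN={a, c, d, e, f}   OUT={a, c, d, e, f}
  B5:   IN={a, c, d, e, f}   OUT={a, c, d, e, f}
  B6:   IN={a, d}   OUT={}

Merge at B4: OUT[B4] = IN[B3] ⊔ IN[B5] = {a, c, d, e, f}
Applying B4's transfer function to that OUT value gives IN[B4] (row B4 above).

Answer: {a, c, d, e, f}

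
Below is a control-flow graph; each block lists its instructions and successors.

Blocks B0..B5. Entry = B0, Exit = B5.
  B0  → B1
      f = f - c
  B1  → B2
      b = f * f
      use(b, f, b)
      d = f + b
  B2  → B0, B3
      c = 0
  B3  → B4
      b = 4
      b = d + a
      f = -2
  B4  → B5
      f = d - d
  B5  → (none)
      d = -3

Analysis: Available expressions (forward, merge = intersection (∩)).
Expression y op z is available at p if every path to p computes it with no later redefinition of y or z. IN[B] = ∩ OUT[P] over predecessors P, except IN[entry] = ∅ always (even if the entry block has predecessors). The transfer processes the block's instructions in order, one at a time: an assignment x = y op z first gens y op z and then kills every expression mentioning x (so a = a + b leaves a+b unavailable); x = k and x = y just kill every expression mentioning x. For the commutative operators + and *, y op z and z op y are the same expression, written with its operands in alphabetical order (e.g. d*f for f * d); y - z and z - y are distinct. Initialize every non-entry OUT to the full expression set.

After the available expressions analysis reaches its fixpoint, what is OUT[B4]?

Converged values:
  B0:  IN={}  OUT={}
  B1:  IN={}  OUT={b+f, f*f}
  B2:  IN={b+f, f*f}  OUT={b+f, f*f}
  B3:  IN={b+f, f*f}  OUT={a+d}
  B4:  IN={a+d}  OUT={a+d, d-d}
  B5:  IN={a+d, d-d}  OUT={}

Merge at B4: IN[B4] = OUT[B3] = {a+d}
Applying B4's transfer function to that IN value gives OUT[B4] (row B4 above).

Answer: {a+d, d-d}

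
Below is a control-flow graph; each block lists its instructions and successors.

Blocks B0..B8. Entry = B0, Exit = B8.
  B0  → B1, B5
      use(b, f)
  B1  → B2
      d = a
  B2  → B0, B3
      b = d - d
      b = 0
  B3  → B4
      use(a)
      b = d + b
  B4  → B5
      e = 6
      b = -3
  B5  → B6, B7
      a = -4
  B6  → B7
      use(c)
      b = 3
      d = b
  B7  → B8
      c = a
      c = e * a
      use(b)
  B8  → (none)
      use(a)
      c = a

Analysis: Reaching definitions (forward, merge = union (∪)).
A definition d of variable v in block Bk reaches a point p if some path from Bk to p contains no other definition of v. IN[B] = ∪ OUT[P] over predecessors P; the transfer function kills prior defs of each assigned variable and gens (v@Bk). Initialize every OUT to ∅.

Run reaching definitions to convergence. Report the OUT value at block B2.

Per-block solution:
  B0:   IN={b@B2, d@B1}   OUT={b@B2, d@B1}
  B1:   IN={b@B2, d@B1}   OUT={b@B2, d@B1}
  B2:   IN={b@B2, d@B1}   OUT={b@B2, d@B1}
  B3:   IN={b@B2, d@B1}   OUT={b@B3, d@B1}
  B4:   IN={b@B3, d@B1}   OUT={b@B4, d@B1, e@B4}
  B5:   IN={b@B2, b@B4, d@B1, e@B4}   OUT={a@B5, b@B2, b@B4, d@B1, e@B4}
  B6:   IN={a@B5, b@B2, b@B4, d@B1, e@B4}   OUT={a@B5, b@B6, d@B6, e@B4}
  B7:   IN={a@B5, b@B2, b@B4, b@B6, d@B1, d@B6, e@B4}   OUT={a@B5, b@B2, b@B4, b@B6, c@B7, d@B1, d@B6, e@B4}
  B8:   IN={a@B5, b@B2, b@B4, b@B6, c@B7, d@B1, d@B6, e@B4}   OUT={a@B5, b@B2, b@B4, b@B6, c@B8, d@B1, d@B6, e@B4}

Merge at B2: IN[B2] = OUT[B1] = {b@B2, d@B1}
Applying B2's transfer function to that IN value gives OUT[B2] (row B2 above).

Answer: {b@B2, d@B1}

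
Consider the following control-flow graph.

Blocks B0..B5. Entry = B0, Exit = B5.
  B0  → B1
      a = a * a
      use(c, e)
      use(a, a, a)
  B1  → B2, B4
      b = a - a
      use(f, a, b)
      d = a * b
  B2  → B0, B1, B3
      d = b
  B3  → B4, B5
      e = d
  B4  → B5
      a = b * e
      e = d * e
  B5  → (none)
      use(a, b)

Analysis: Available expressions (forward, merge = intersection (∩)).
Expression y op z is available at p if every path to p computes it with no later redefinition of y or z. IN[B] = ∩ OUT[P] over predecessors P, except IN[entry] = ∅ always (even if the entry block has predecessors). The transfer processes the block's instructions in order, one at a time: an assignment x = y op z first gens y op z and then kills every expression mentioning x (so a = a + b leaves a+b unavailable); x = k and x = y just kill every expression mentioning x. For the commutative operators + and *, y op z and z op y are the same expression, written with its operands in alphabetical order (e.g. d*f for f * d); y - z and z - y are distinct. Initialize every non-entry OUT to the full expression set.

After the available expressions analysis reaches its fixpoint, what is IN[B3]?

Answer: {a*b, a-a}

Trace:
Fixpoint table:
  B0:   IN={}   OUT={}
  B1:   IN={}   OUT={a*b, a-a}
  B2:   IN={a*b, a-a}   OUT={a*b, a-a}
  B3:   IN={a*b, a-a}   OUT={a*b, a-a}
  B4:   IN={a*b, a-a}   OUT={}
  B5:   IN={}   OUT={}

Merge at B3: IN[B3] = OUT[B2] = {a*b, a-a}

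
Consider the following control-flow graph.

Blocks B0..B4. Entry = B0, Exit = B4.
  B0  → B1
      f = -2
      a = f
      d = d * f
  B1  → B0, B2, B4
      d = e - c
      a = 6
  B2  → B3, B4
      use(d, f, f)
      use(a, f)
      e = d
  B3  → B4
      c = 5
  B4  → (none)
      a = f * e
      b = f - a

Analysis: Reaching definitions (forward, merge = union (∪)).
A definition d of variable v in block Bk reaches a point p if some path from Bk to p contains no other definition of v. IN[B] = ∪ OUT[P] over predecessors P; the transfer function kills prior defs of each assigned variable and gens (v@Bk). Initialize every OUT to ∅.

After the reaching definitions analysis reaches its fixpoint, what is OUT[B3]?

Answer: {a@B1, c@B3, d@B1, e@B2, f@B0}

Derivation:
Per-block solution:
  B0:   IN={a@B1, d@B1, f@B0}   OUT={a@B0, d@B0, f@B0}
  B1:   IN={a@B0, d@B0, f@B0}   OUT={a@B1, d@B1, f@B0}
  B2:   IN={a@B1, d@B1, f@B0}   OUT={a@B1, d@B1, e@B2, f@B0}
  B3:   IN={a@B1, d@B1, e@B2, f@B0}   OUT={a@B1, c@B3, d@B1, e@B2, f@B0}
  B4:   IN={a@B1, c@B3, d@B1, e@B2, f@B0}   OUT={a@B4, b@B4, c@B3, d@B1, e@B2, f@B0}

Merge at B3: IN[B3] = OUT[B2] = {a@B1, d@B1, e@B2, f@B0}
Applying B3's transfer function to that IN value gives OUT[B3] (row B3 above).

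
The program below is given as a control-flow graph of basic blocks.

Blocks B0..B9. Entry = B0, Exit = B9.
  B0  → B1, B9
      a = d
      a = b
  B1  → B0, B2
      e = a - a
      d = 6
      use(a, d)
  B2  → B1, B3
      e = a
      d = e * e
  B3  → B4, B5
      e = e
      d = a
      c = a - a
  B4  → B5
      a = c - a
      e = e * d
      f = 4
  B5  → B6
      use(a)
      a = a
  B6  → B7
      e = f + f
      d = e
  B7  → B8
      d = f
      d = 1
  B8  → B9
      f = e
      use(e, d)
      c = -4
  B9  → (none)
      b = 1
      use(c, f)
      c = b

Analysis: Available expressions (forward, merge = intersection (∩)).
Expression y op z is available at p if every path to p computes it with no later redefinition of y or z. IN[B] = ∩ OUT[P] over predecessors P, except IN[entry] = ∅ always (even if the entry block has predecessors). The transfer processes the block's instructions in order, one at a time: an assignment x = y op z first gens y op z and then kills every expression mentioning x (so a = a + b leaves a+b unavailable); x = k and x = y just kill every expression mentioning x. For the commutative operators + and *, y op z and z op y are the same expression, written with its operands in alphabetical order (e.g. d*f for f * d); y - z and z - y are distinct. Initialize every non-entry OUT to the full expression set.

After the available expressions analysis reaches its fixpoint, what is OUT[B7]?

Converged values:
  B0: | IN={} | OUT={}
  B1: | IN={} | OUT={a-a}
  B2: | IN={a-a} | OUT={a-a, e*e}
  B3: | IN={a-a, e*e} | OUT={a-a}
  B4: | IN={a-a} | OUT={}
  B5: | IN={} | OUT={}
  B6: | IN={} | OUT={f+f}
  B7: | IN={f+f} | OUT={f+f}
  B8: | IN={f+f} | OUT={}
  B9: | IN={} | OUT={}

Merge at B7: IN[B7] = OUT[B6] = {f+f}
Applying B7's transfer function to that IN value gives OUT[B7] (row B7 above).

Answer: {f+f}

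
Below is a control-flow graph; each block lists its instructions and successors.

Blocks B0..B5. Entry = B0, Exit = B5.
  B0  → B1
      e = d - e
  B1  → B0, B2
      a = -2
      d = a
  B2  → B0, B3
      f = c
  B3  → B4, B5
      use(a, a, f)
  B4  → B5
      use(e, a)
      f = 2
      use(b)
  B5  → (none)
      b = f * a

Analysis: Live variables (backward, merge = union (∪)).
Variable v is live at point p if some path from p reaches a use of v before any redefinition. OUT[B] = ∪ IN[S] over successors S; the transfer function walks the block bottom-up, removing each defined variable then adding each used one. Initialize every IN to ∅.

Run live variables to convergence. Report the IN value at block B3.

Converged values:
  B0:   IN={b, c, d, e}   OUT={b, c, e}
  B1:   IN={b, c, e}   OUT={a, b, c, d, e}
  B2:   IN={a, b, c, d, e}   OUT={a, b, c, d, e, f}
  B3:   IN={a, b, e, f}   OUT={a, b, e, f}
  B4:   IN={a, b, e}   OUT={a, f}
  B5:   IN={a, f}   OUT={}

Merge at B3: OUT[B3] = IN[B4] ⊔ IN[B5] = {a, b, e, f}
Applying B3's transfer function to that OUT value gives IN[B3] (row B3 above).

Answer: {a, b, e, f}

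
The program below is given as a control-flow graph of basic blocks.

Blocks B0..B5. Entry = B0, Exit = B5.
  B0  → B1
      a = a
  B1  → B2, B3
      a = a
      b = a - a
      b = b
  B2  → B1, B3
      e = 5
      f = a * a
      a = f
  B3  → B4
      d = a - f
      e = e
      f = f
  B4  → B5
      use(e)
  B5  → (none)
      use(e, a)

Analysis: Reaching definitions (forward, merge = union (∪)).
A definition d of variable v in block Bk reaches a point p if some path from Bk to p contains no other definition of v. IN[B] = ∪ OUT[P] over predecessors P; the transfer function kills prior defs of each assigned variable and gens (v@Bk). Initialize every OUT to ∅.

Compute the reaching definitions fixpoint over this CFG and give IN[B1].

Answer: {a@B0, a@B2, b@B1, e@B2, f@B2}

Working:
Fixpoint table:
  B0:   IN={}   OUT={a@B0}
  B1:   IN={a@B0, a@B2, b@B1, e@B2, f@B2}   OUT={a@B1, b@B1, e@B2, f@B2}
  B2:   IN={a@B1, b@B1, e@B2, f@B2}   OUT={a@B2, b@B1, e@B2, f@B2}
  B3:   IN={a@B1, a@B2, b@B1, e@B2, f@B2}   OUT={a@B1, a@B2, b@B1, d@B3, e@B3, f@B3}
  B4:   IN={a@B1, a@B2, b@B1, d@B3, e@B3, f@B3}   OUT={a@B1, a@B2, b@B1, d@B3, e@B3, f@B3}
  B5:   IN={a@B1, a@B2, b@B1, d@B3, e@B3, f@B3}   OUT={a@B1, a@B2, b@B1, d@B3, e@B3, f@B3}

Merge at B1: IN[B1] = OUT[B0] ⊔ OUT[B2] = {a@B0, a@B2, b@B1, e@B2, f@B2}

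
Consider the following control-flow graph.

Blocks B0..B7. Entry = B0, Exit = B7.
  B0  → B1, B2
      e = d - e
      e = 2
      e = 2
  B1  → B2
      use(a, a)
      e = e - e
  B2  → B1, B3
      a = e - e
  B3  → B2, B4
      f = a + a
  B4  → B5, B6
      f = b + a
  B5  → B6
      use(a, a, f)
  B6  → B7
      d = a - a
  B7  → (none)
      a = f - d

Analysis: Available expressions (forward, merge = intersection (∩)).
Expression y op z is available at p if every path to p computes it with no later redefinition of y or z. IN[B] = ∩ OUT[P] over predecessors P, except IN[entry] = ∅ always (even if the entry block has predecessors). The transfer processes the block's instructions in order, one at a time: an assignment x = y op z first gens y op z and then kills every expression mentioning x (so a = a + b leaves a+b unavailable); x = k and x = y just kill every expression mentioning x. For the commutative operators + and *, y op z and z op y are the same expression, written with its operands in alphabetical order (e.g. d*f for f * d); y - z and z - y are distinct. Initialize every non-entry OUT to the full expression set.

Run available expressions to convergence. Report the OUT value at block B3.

Answer: {a+a, e-e}

Trace:
Per-block solution:
  B0:  IN={}  OUT={}
  B1:  IN={}  OUT={}
  B2:  IN={}  OUT={e-e}
  B3:  IN={e-e}  OUT={a+a, e-e}
  B4:  IN={a+a, e-e}  OUT={a+a, a+b, e-e}
  B5:  IN={a+a, a+b, e-e}  OUT={a+a, a+b, e-e}
  B6:  IN={a+a, a+b, e-e}  OUT={a+a, a+b, a-a, e-e}
  B7:  IN={a+a, a+b, a-a, e-e}  OUT={e-e, f-d}

Merge at B3: IN[B3] = OUT[B2] = {e-e}
Applying B3's transfer function to that IN value gives OUT[B3] (row B3 above).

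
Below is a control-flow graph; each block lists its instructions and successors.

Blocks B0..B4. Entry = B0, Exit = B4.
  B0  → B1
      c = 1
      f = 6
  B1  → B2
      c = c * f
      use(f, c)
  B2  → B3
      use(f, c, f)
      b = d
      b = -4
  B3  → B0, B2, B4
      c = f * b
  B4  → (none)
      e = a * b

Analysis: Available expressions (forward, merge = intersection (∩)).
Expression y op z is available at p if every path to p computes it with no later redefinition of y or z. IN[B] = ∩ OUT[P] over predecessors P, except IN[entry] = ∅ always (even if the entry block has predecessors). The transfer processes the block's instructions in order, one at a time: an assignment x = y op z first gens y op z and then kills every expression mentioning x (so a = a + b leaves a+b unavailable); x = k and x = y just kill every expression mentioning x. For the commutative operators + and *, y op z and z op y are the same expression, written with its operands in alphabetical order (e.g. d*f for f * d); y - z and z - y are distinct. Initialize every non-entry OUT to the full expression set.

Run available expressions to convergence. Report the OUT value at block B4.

Answer: {a*b, b*f}

Derivation:
Converged values:
  B0:   IN={}   OUT={}
  B1:   IN={}   OUT={}
  B2:   IN={}   OUT={}
  B3:   IN={}   OUT={b*f}
  B4:   IN={b*f}   OUT={a*b, b*f}

Merge at B4: IN[B4] = OUT[B3] = {b*f}
Applying B4's transfer function to that IN value gives OUT[B4] (row B4 above).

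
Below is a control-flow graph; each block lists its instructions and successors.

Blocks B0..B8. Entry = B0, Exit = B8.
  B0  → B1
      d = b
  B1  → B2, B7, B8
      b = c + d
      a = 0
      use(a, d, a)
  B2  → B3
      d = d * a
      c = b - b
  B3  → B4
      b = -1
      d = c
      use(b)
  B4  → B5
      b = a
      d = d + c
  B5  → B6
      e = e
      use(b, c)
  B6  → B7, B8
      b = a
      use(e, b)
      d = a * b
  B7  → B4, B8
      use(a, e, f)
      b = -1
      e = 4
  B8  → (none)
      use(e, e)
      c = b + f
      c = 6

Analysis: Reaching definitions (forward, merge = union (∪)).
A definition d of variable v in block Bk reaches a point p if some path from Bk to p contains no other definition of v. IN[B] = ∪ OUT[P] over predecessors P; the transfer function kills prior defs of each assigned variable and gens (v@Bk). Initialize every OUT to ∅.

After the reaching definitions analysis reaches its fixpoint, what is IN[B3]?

Per-block solution:
  B0:  IN={}  OUT={d@B0}
  B1:  IN={d@B0}  OUT={a@B1, b@B1, d@B0}
  B2:  IN={a@B1, b@B1, d@B0}  OUT={a@B1, b@B1, c@B2, d@B2}
  B3:  IN={a@B1, b@B1, c@B2, d@B2}  OUT={a@B1, b@B3, c@B2, d@B3}
  B4:  IN={a@B1, b@B3, b@B7, c@B2, d@B0, d@B3, d@B6, e@B7}  OUT={a@B1, b@B4, c@B2, d@B4, e@B7}
  B5:  IN={a@B1, b@B4, c@B2, d@B4, e@B7}  OUT={a@B1, b@B4, c@B2, d@B4, e@B5}
  B6:  IN={a@B1, b@B4, c@B2, d@B4, e@B5}  OUT={a@B1, b@B6, c@B2, d@B6, e@B5}
  B7:  IN={a@B1, b@B1, b@B6, c@B2, d@B0, d@B6, e@B5}  OUT={a@B1, b@B7, c@B2, d@B0, d@B6, e@B7}
  B8:  IN={a@B1, b@B1, b@B6, b@B7, c@B2, d@B0, d@B6, e@B5, e@B7}  OUT={a@B1, b@B1, b@B6, b@B7, c@B8, d@B0, d@B6, e@B5, e@B7}

Merge at B3: IN[B3] = OUT[B2] = {a@B1, b@B1, c@B2, d@B2}

Answer: {a@B1, b@B1, c@B2, d@B2}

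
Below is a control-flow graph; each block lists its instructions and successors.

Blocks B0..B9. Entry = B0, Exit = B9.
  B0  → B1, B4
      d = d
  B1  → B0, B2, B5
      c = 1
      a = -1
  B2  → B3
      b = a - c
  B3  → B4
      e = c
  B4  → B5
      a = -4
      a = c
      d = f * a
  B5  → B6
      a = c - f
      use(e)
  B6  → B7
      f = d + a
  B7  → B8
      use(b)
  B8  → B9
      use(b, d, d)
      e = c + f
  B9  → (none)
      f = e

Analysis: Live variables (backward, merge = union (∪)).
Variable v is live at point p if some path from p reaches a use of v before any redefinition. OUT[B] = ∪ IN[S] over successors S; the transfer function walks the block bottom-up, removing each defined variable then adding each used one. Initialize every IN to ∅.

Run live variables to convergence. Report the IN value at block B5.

Per-block solution:
  B0:  IN={b, c, d, e, f}  OUT={b, c, d, e, f}
  B1:  IN={b, d, e, f}  OUT={a, b, c, d, e, f}
  B2:  IN={a, c, f}  OUT={b, c, f}
  B3:  IN={b, c, f}  OUT={b, c, e, f}
  B4:  IN={b, c, e, f}  OUT={b, c, d, e, f}
  B5:  IN={b, c, d, e, f}  OUT={a, b, c, d}
  B6:  IN={a, b, c, d}  OUT={b, c, d, f}
  B7:  IN={b, c, d, f}  OUT={b, c, d, f}
  B8:  IN={b, c, d, f}  OUT={e}
  B9:  IN={e}  OUT={}

Merge at B5: OUT[B5] = IN[B6] = {a, b, c, d}
Applying B5's transfer function to that OUT value gives IN[B5] (row B5 above).

Answer: {b, c, d, e, f}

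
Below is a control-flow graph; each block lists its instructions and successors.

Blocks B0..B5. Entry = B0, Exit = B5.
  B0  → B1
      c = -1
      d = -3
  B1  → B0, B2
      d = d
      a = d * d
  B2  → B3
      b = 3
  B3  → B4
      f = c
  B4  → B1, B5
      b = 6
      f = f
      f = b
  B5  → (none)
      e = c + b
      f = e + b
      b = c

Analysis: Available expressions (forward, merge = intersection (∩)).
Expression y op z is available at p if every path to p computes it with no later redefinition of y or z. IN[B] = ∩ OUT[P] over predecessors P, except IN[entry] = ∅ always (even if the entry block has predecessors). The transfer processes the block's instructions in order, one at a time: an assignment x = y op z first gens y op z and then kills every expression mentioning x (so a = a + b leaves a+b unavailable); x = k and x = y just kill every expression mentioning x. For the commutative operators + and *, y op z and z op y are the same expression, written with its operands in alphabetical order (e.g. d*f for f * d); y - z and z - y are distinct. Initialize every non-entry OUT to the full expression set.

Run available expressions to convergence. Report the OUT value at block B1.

Per-block solution:
  B0: | IN={} | OUT={}
  B1: | IN={} | OUT={d*d}
  B2: | IN={d*d} | OUT={d*d}
  B3: | IN={d*d} | OUT={d*d}
  B4: | IN={d*d} | OUT={d*d}
  B5: | IN={d*d} | OUT={d*d}

Merge at B1: IN[B1] = OUT[B0] ∩ OUT[B4] = {}
Applying B1's transfer function to that IN value gives OUT[B1] (row B1 above).

Answer: {d*d}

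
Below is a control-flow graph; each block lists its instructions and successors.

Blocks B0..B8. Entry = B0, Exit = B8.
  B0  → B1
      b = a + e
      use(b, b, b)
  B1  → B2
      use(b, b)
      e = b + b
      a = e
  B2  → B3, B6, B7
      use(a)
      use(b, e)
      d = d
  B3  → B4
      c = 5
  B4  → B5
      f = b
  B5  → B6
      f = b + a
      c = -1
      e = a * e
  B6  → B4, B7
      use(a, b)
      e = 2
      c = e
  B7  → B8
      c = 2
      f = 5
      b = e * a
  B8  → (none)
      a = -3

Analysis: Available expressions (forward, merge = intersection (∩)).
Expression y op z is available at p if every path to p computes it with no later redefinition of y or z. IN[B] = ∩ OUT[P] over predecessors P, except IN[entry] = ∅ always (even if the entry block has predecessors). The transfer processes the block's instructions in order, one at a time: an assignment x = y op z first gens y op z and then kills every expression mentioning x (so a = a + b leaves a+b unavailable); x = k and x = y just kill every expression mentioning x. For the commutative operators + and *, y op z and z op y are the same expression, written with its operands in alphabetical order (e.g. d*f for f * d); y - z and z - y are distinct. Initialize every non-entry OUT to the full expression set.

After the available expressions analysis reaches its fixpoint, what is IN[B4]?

Per-block solution:
  B0:  IN={}  OUT={a+e}
  B1:  IN={a+e}  OUT={b+b}
  B2:  IN={b+b}  OUT={b+b}
  B3:  IN={b+b}  OUT={b+b}
  B4:  IN={b+b}  OUT={b+b}
  B5:  IN={b+b}  OUT={a+b, b+b}
  B6:  IN={b+b}  OUT={b+b}
  B7:  IN={b+b}  OUT={a*e}
  B8:  IN={a*e}  OUT={}

Merge at B4: IN[B4] = OUT[B3] ∩ OUT[B6] = {b+b}

Answer: {b+b}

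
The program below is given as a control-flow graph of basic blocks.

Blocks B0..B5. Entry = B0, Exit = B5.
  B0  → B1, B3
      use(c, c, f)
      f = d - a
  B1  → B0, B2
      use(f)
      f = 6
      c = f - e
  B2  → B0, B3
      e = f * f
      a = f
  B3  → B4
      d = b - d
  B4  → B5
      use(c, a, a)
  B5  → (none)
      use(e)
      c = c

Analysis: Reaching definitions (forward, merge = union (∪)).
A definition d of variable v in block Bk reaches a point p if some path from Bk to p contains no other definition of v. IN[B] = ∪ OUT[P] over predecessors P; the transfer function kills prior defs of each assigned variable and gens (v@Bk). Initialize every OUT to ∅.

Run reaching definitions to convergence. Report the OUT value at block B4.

Answer: {a@B2, c@B1, d@B3, e@B2, f@B0, f@B1}

Derivation:
Converged values:
  B0:  IN={a@B2, c@B1, e@B2, f@B1}  OUT={a@B2, c@B1, e@B2, f@B0}
  B1:  IN={a@B2, c@B1, e@B2, f@B0}  OUT={a@B2, c@B1, e@B2, f@B1}
  B2:  IN={a@B2, c@B1, e@B2, f@B1}  OUT={a@B2, c@B1, e@B2, f@B1}
  B3:  IN={a@B2, c@B1, e@B2, f@B0, f@B1}  OUT={a@B2, c@B1, d@B3, e@B2, f@B0, f@B1}
  B4:  IN={a@B2, c@B1, d@B3, e@B2, f@B0, f@B1}  OUT={a@B2, c@B1, d@B3, e@B2, f@B0, f@B1}
  B5:  IN={a@B2, c@B1, d@B3, e@B2, f@B0, f@B1}  OUT={a@B2, c@B5, d@B3, e@B2, f@B0, f@B1}

Merge at B4: IN[B4] = OUT[B3] = {a@B2, c@B1, d@B3, e@B2, f@B0, f@B1}
Applying B4's transfer function to that IN value gives OUT[B4] (row B4 above).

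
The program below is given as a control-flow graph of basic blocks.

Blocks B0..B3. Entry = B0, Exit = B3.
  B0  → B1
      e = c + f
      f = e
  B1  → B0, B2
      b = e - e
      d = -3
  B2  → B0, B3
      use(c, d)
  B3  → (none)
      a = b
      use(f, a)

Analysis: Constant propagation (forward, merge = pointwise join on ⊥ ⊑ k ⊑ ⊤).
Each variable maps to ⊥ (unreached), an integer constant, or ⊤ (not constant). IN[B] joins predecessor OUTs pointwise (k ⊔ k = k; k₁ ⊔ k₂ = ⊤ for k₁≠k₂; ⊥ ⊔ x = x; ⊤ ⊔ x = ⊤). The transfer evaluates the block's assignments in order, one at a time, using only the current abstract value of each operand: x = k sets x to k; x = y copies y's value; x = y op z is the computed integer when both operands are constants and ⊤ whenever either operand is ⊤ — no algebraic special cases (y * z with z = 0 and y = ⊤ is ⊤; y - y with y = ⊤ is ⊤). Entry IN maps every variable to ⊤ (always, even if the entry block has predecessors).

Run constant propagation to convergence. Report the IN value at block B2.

Answer: {a: ⊤, b: ⊤, c: ⊤, d: -3, e: ⊤, f: ⊤}

Working:
Converged values:
  B0:   IN=(all ⊤)   OUT=(all ⊤)
  B1:   IN=(all ⊤)   OUT={d:-3; rest ⊤}
  B2:   IN={d:-3; rest ⊤}   OUT={d:-3; rest ⊤}
  B3:   IN={d:-3; rest ⊤}   OUT={d:-3; rest ⊤}

Merge at B2: IN[B2] = OUT[B1] = {a: ⊤, b: ⊤, c: ⊤, d: -3, e: ⊤, f: ⊤}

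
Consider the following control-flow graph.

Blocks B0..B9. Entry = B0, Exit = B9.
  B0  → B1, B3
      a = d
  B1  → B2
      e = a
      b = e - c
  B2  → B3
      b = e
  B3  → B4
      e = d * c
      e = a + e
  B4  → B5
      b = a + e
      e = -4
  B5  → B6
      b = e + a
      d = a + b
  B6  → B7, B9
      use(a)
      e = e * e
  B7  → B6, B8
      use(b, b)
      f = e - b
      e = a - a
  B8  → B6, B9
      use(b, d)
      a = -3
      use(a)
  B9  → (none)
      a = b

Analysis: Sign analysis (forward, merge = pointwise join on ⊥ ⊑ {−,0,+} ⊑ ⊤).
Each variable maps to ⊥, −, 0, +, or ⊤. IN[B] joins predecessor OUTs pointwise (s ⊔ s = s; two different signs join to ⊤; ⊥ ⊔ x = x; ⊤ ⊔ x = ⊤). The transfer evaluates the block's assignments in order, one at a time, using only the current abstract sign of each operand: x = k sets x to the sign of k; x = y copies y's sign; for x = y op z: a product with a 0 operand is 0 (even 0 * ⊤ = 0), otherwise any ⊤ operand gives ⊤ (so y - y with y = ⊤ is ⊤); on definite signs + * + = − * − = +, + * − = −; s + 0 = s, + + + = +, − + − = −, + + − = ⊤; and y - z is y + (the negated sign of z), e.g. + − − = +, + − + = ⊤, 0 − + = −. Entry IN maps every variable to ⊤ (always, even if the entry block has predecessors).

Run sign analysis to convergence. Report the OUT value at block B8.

Converged values:
  B0:  IN=(all ⊤)  OUT=(all ⊤)
  B1:  IN=(all ⊤)  OUT=(all ⊤)
  B2:  IN=(all ⊤)  OUT=(all ⊤)
  B3:  IN=(all ⊤)  OUT=(all ⊤)
  B4:  IN=(all ⊤)  OUT={e:-; rest ⊤}
  B5:  IN={e:-; rest ⊤}  OUT={e:-; rest ⊤}
  B6:  IN=(all ⊤)  OUT=(all ⊤)
  B7:  IN=(all ⊤)  OUT=(all ⊤)
  B8:  IN=(all ⊤)  OUT={a:-; rest ⊤}
  B9:  IN=(all ⊤)  OUT=(all ⊤)

Merge at B8: IN[B8] = OUT[B7] = {a: ⊤, b: ⊤, c: ⊤, d: ⊤, e: ⊤, f: ⊤}
Applying B8's transfer function to that IN value gives OUT[B8] (row B8 above).

Answer: {a: -, b: ⊤, c: ⊤, d: ⊤, e: ⊤, f: ⊤}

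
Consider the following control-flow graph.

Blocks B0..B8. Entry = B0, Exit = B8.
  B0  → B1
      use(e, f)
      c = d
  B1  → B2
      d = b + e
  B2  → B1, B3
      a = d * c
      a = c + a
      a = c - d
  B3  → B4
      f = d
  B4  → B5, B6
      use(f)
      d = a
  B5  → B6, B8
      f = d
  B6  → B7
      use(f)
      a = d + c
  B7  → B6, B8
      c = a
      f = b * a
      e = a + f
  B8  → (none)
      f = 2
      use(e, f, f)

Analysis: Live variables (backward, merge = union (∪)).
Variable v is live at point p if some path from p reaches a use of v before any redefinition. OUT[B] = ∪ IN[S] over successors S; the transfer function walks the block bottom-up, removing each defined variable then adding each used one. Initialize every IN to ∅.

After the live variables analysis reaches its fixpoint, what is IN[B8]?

Per-block solution:
  B0: | IN={b, d, e, f} | OUT={b, c, e}
  B1: | IN={b, c, e} | OUT={b, c, d, e}
  B2: | IN={b, c, d, e} | OUT={a, b, c, d, e}
  B3: | IN={a, b, c, d, e} | OUT={a, b, c, e, f}
  B4: | IN={a, b, c, e, f} | OUT={b, c, d, e, f}
  B5: | IN={b, c, d, e} | OUT={b, c, d, e, f}
  B6: | IN={b, c, d, f} | OUT={a, b, d}
  B7: | IN={a, b, d} | OUT={b, c, d, e, f}
  B8: | IN={e} | OUT={}

B8 is the boundary node: OUT[B8] = {}
Applying B8's transfer function to that OUT value gives IN[B8] (row B8 above).

Answer: {e}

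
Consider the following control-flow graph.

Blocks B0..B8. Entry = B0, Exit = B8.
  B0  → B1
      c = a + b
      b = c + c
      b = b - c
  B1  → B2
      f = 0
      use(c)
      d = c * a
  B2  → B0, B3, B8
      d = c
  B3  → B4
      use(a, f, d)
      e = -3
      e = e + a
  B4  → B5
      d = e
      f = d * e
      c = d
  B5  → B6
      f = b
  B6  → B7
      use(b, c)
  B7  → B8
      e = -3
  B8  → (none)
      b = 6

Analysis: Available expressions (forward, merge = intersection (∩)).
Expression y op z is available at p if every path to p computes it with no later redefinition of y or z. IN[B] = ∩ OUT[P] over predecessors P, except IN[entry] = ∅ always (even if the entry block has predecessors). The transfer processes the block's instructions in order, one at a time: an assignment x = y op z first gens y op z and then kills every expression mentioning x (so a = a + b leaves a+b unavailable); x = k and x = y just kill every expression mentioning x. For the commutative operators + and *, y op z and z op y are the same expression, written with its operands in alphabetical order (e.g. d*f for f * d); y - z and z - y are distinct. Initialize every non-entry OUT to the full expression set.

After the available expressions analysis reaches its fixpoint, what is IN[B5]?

Per-block solution:
  B0:  IN={}  OUT={c+c}
  B1:  IN={c+c}  OUT={a*c, c+c}
  B2:  IN={a*c, c+c}  OUT={a*c, c+c}
  B3:  IN={a*c, c+c}  OUT={a*c, c+c}
  B4:  IN={a*c, c+c}  OUT={d*e}
  B5:  IN={d*e}  OUT={d*e}
  B6:  IN={d*e}  OUT={d*e}
  B7:  IN={d*e}  OUT={}
  B8:  IN={}  OUT={}

Merge at B5: IN[B5] = OUT[B4] = {d*e}

Answer: {d*e}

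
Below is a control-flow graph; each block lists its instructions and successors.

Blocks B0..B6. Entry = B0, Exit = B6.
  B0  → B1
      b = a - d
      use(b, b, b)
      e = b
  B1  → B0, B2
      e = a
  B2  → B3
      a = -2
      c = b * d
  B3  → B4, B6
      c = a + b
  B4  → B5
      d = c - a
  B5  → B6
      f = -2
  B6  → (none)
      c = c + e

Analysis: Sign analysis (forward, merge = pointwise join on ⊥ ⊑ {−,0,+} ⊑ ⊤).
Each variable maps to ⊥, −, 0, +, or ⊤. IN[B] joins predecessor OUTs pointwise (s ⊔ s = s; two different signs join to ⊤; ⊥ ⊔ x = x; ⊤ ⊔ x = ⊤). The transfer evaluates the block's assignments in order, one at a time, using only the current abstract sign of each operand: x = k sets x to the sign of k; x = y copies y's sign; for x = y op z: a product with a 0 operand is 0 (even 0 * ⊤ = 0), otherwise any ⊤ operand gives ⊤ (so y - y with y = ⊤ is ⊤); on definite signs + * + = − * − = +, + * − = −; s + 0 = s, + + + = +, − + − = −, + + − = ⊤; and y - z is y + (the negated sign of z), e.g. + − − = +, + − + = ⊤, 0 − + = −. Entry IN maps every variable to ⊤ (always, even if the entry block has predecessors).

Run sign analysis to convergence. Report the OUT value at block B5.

Answer: {a: -, b: ⊤, c: ⊤, d: ⊤, e: ⊤, f: -}

Trace:
Per-block solution:
  B0: | IN=(all ⊤) | OUT=(all ⊤)
  B1: | IN=(all ⊤) | OUT=(all ⊤)
  B2: | IN=(all ⊤) | OUT={a:-; rest ⊤}
  B3: | IN={a:-; rest ⊤} | OUT={a:-; rest ⊤}
  B4: | IN={a:-; rest ⊤} | OUT={a:-; rest ⊤}
  B5: | IN={a:-; rest ⊤} | OUT={a:-, f:-; rest ⊤}
  B6: | IN={a:-; rest ⊤} | OUT={a:-; rest ⊤}

Merge at B5: IN[B5] = OUT[B4] = {a: -, b: ⊤, c: ⊤, d: ⊤, e: ⊤, f: ⊤}
Applying B5's transfer function to that IN value gives OUT[B5] (row B5 above).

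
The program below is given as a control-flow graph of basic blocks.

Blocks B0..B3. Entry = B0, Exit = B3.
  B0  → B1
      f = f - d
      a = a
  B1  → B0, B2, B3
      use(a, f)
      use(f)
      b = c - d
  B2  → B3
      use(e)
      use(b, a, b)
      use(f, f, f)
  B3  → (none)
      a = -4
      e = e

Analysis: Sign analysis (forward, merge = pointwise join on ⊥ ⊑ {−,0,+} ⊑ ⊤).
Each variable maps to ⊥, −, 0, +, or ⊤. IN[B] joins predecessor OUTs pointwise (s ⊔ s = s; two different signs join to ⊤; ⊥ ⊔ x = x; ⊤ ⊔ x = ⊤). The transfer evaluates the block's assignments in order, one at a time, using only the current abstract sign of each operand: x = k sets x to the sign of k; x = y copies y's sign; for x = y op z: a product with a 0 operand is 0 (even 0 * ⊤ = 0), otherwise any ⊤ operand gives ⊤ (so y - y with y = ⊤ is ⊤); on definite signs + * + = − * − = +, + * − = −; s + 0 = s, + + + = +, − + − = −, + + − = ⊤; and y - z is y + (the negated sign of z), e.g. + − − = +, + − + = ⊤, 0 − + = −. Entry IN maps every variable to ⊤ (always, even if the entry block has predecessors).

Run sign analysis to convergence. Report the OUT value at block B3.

Per-block solution:
  B0:  IN=(all ⊤)  OUT=(all ⊤)
  B1:  IN=(all ⊤)  OUT=(all ⊤)
  B2:  IN=(all ⊤)  OUT=(all ⊤)
  B3:  IN=(all ⊤)  OUT={a:-; rest ⊤}

Merge at B3: IN[B3] = OUT[B1] ⊔ OUT[B2] = {a: ⊤, b: ⊤, c: ⊤, d: ⊤, e: ⊤, f: ⊤}
Applying B3's transfer function to that IN value gives OUT[B3] (row B3 above).

Answer: {a: -, b: ⊤, c: ⊤, d: ⊤, e: ⊤, f: ⊤}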